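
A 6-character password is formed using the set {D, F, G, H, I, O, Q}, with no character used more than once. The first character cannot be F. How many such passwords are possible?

The first character has 7−1 = 6 choices (anything except F).
The remaining 5 characters are filled from the other 6 symbols without repetition: 6 × 5 × 4 × 3 × 2 = 720.
Total: 6 × 720 = 4320.

4320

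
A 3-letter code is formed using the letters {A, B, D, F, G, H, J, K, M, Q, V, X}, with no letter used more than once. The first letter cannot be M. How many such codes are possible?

1210

The first letter has 12−1 = 11 choices (anything except M).
The remaining 2 letters are filled from the other 11 symbols without repetition: 11 × 10 = 110.
Total: 11 × 110 = 1210.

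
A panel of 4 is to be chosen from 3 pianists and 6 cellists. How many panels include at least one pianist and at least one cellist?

111

Unrestricted: C(9,4) = 126 ways to pick any 4 of the 9.
Selections missing a whole group: no pianists → C(6,4) = 15; no cellists → C(3,4) = 0.
Both groups omitted at once is impossible, so 126 − 15 = 111.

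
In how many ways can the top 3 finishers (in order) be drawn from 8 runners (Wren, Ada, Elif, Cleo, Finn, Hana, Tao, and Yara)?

This is an ordered selection of 3 from 8: P(8,3).
That gives 8 × 7 × 6 = 336.

336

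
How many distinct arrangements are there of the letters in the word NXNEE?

30

The 5 letters of NXNEE have repeats: E appearing twice and N appearing twice.
So there are 5! / (2!·2!) = 30 distinguishable arrangements.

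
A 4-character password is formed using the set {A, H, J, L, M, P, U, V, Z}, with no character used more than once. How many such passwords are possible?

This is a permutation of 4 out of 9: P(9,4) = 9!/5!.
That product is 9 × 8 × 7 × 6 = 3024.

3024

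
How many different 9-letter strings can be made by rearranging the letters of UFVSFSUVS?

7560

Letter multiplicities in UFVSFSUVS: F×2, S×3, U×2, V×2.
Dividing 9! = 362880 by 3!·2!·2!·2! = 48 for the repeated letters gives 7560.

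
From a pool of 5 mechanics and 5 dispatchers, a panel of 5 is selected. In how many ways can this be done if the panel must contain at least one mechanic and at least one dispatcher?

Unrestricted: C(10,5) = 252 ways to pick any 5 of the 10.
Subtract selections that omit an entire group: no mechanics → C(5,5) = 1; no dispatchers → C(5,5) = 1.
Both groups omitted at once is impossible, so 252 − 2 = 250.

250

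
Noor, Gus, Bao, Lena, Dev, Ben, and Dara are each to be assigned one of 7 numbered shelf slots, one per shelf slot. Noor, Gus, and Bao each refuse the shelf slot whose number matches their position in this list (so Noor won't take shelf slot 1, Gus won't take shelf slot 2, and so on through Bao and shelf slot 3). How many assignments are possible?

Let Aᵢ (for i ∈ {1, 2, 3}) be the placements that put person i in their forbidden shelf slot. Any j of these fix j positions, leaving (7−j)! ways to fill the rest, and there are C(3,j) ways to pick which j.
By inclusion–exclusion, the number of valid placements is Σ_{j=0}^{3} (−1)^j C(3,j)·(7−j)!.
Computing: 5040 − 2160 + 360 − 24 = 3216.

3216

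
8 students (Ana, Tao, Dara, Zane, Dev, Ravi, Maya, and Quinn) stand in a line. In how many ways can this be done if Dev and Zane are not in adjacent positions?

There are 8! = 40320 arrangements in all. If Dev and Zane are adjacent, merging them into one block gives 2·(7)! = 10080 arrangements.
So 40320 − 10080 = 30240 arrangements keep them apart.

30240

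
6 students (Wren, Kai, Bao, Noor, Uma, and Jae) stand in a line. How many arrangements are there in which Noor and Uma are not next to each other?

Of the 6! = 720 arrangements, those with Noor and Uma adjacent number 2 × 5! = 240 (treat the pair as a block with 2 internal orders).
Complementary counting: 720 − 240 = 480.

480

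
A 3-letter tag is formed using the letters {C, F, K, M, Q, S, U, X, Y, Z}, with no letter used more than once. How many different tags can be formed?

720

This is a permutation of 3 out of 10: P(10,3) = 10!/7!.
10 × 9 × 8 = 720.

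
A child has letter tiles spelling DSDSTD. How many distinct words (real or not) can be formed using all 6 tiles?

Letter multiplicities in DSDSTD: D×3, S×2, T×1.
So there are 6! / (3!·2!) = 60 distinguishable arrangements.

60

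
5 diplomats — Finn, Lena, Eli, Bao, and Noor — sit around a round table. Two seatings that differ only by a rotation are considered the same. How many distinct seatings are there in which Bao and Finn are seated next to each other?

12

Treat {Bao, Finn} as one unit (2 internal orders) and seat the resulting 4 units around the table: (3)! circular arrangements.
So 2 × (3)! = 2 × 6 = 12.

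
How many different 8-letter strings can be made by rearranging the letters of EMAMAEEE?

420

Letter multiplicities in EMAMAEEE: A×2, E×4, M×2.
So there are 8! / (4!·2!·2!) = 420 distinguishable arrangements.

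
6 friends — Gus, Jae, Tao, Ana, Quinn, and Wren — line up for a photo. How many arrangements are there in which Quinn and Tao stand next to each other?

240

Treat {Quinn, Tao} as a single unit. There are 5 units to order, and the pair itself can be ordered 2 ways.
So the count is 2·(5)! = 240.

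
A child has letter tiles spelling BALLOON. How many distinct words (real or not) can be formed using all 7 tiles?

BALLOON has 7 letters with L appearing twice and O appearing twice.
The number of distinct arrangements is 7!/(2!·2!) = 5040/4 = 1260.

1260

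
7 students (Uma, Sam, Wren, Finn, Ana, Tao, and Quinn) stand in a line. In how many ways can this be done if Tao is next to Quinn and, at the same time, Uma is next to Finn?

480

Treat {Tao,Quinn} as one block (2 orders) and {Uma,Finn} as another (2 orders).
That leaves 5 units to arrange: 2 × 2 × 5! = 4 × 120 = 480.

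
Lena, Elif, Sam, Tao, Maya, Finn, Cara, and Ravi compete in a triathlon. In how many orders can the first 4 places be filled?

1680

There are 8 choices for 1st place, 7 for 2nd, and so on down to 5 for position 4.
That gives 8 × 7 × 6 × 5 = 1680.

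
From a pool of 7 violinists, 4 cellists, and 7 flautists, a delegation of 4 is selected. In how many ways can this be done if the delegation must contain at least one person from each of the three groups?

Unrestricted: C(18,4) = 3060 ways to pick any 4 of the 18.
Subtract selections that omit an entire group: no violinists → C(11,4) = 330; no cellists → C(14,4) = 1001; no flautists → C(11,4) = 330.
Add back selections omitting two groups (i.e. drawn from a single group): C(7,4) + C(4,4) + C(7,4) = 71.
By inclusion–exclusion: 3060 − 1661 + 71 = 1470.

1470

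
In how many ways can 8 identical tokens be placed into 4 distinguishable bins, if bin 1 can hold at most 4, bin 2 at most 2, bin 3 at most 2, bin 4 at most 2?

Ignoring the caps, the number of non-negative solutions to x_1+…+x_4 = 8 is C(11,3) = 165.
Subtract solutions that violate a single cap (substitute x_i' = x_i − (cap_i+1)): x_1 ≥ 5 gives C(6,3) = 20; x_2 ≥ 3 gives C(8,3) = 56; x_3 ≥ 3 gives C(8,3) = 56; x_4 ≥ 3 gives C(8,3) = 56. Together 188.
Add back pairs where two caps are both exceeded: 1 + 1 + 1 + 10 + 10 + 10 = 33.
By inclusion–exclusion the count is 165 − 188 + 33 = 10.

10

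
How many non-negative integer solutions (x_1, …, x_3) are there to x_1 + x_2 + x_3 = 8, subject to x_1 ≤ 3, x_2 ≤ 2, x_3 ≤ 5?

6

By stars and bars, unrestricted non-negative solutions to x_1+…+x_3 = 8 number C(8+2,2) = 45.
Subtract solutions that violate a single cap (substitute x_i' = x_i − (cap_i+1)): x_1 ≥ 4 gives C(6,2) = 15; x_2 ≥ 3 gives C(7,2) = 21; x_3 ≥ 6 gives C(4,2) = 6. Together 42.
Add back pairs where two caps are both exceeded: 3 + 0 + 0 = 3.
By inclusion–exclusion the count is 45 − 42 + 3 = 6.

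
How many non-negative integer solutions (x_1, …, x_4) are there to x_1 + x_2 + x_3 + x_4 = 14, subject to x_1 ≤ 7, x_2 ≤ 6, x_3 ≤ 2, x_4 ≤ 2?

18

By stars and bars, unrestricted non-negative solutions to x_1+…+x_4 = 14 number C(14+3,3) = 680.
Subtract solutions that violate a single cap (substitute x_i' = x_i − (cap_i+1)): x_1 ≥ 8 gives C(9,3) = 84; x_2 ≥ 7 gives C(10,3) = 120; x_3 ≥ 3 gives C(14,3) = 364; x_4 ≥ 3 gives C(14,3) = 364. Together 932.
Add back pairs where two caps are both exceeded: 0 + 20 + 20 + 35 + 35 + 165 = 275.
Subtract triples: 0 + 0 + 1 + 4 = 5.
By inclusion–exclusion the count is 680 − 932 + 275 − 5 = 18.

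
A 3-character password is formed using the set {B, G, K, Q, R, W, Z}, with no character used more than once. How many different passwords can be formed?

210

With no repetition, fill the 3 characters in order: 7 choices, then 6, down to 5.
That product is 7 × 6 × 5 = 210.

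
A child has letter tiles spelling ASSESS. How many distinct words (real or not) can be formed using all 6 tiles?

30

Letter multiplicities in ASSESS: A×1, E×1, S×4.
So there are 6! / (4!) = 30 distinguishable arrangements.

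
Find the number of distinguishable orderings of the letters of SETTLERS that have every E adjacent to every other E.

1260

Treat the 2 copies of E as a single block. The multiset to arrange is then {EE, L, R, S, S, T, T}, 7 items in all.
That gives (7)!/(2!·2!) = 1260 arrangements.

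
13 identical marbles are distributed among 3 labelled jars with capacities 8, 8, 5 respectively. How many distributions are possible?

Ignoring the caps, the number of non-negative solutions to x_1+…+x_3 = 13 is C(15,2) = 105.
Subtract solutions that violate a single cap (substitute x_i' = x_i − (cap_i+1)): x_1 ≥ 9 gives C(6,2) = 15; x_2 ≥ 9 gives C(6,2) = 15; x_3 ≥ 6 gives C(9,2) = 36. Together 66.
No two caps can be exceeded simultaneously, so the pair terms are all 0.
By inclusion–exclusion the count is 105 − 66 + 0 = 39.

39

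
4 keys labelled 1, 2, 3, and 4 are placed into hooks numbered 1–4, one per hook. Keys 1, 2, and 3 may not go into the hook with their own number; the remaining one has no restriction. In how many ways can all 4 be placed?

Let Aᵢ (for i ∈ {1, 2, 3}) be the placements that put key i in its forbidden hook. Any j of these fix j positions, leaving (4−j)! ways to fill the rest, and there are C(3,j) ways to pick which j.
By inclusion–exclusion, the number of valid placements is Σ_{j=0}^{3} (−1)^j C(3,j)·(4−j)!.
Computing: 24 − 18 + 6 − 1 = 11.

11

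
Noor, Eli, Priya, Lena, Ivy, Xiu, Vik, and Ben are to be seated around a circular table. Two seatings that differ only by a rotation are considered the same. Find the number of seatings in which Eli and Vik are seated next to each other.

Treat {Eli, Vik} as one unit (2 internal orders) and seat the resulting 7 units around the table: (6)! circular arrangements.
So 2 × (6)! = 2 × 720 = 1440.

1440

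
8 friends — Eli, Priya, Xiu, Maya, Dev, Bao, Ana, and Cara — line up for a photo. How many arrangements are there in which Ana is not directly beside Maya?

30240

Of the 8! = 40320 arrangements, those with Ana and Maya adjacent number 2 × 7! = 10080 (treat the pair as a block with 2 internal orders).
Complementary counting: 40320 − 10080 = 30240.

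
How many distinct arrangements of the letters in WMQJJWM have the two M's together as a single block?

Treat the 2 copies of M as a single block. The multiset to arrange is then {MM, J, J, Q, W, W}, 6 items in all.
That gives (6)!/(2!·2!) = 180 arrangements.

180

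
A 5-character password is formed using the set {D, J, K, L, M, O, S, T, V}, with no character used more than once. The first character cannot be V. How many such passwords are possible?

13440

The first character has 9−1 = 8 choices (anything except V).
The remaining 4 characters are filled from the other 8 symbols without repetition: 8 × 7 × 6 × 5 = 1680.
Total: 8 × 1680 = 13440.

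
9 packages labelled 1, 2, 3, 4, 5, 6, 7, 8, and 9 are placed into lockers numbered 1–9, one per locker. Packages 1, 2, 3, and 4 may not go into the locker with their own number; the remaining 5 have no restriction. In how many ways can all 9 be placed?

Let Aᵢ (for 1 ≤ i ≤ 4) be the placements that put package i in its forbidden locker. Any j of these fix j positions, leaving (9−j)! ways to fill the rest, and there are C(4,j) ways to pick which j.
By inclusion–exclusion, the number of valid placements is Σ_{j=0}^{4} (−1)^j C(4,j)·(9−j)!.
Computing: 362880 − 161280 + 30240 − 2880 + 120 = 229080.

229080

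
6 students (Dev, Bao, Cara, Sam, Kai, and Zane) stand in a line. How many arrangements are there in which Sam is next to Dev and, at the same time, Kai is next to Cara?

96

Treat {Sam,Dev} as one block (2 orders) and {Kai,Cara} as another (2 orders).
That leaves 4 units to arrange: 2 × 2 × 4! = 4 × 24 = 96.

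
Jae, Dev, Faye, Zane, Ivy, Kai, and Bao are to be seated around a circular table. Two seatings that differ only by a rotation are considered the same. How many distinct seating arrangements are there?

Fix one person's seat to break rotational symmetry; the remaining 6 people can be arranged in (6)! = 720 ways.

720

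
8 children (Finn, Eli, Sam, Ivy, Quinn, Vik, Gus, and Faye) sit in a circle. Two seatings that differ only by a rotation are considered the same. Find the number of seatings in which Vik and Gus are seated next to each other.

1440

Glue Vik and Gus into a block (2 internal orders). Seating 7 units around a circle gives (6)! arrangements.
So 2 × (6)! = 2 × 720 = 1440.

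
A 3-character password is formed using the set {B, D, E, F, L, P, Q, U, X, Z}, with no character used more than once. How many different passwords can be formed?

720

Choose and order 3 of the 10 symbols: the first character has 10 options, the next 9, then 8.
That product is 10 × 9 × 8 = 720.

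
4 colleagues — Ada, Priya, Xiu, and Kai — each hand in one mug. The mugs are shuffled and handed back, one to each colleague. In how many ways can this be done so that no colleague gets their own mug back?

9

Count assignments avoiding every fixed point. For any j of the 4 colleagues fixed to their own mug, the other 4−j can be arranged in (4−j)! ways.
By inclusion–exclusion this is Σ_{j=0}^{4} (−1)^j C(4,j)·(4−j)!.
Computing: 24 − 24 + 12 − 4 + 1 = 9.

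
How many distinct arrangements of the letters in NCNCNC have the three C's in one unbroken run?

Treat the 3 copies of C as a single block. The multiset to arrange is then {CCC, N, N, N}, 4 items in all.
That gives (4)!/(3!) = 4 arrangements.

4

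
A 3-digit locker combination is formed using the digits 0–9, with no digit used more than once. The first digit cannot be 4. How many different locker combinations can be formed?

The first digit has 10−1 = 9 choices (anything except 4).
The remaining 2 digits are filled from the other 9 symbols without repetition: 9 × 8 = 72.
Total: 9 × 72 = 648.

648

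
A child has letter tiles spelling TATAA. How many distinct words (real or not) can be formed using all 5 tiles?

10

TATAA has 5 letters with A appearing 3 times and T appearing twice.
Dividing 5! = 120 by 3!·2! = 12 for the repeated letters gives 10.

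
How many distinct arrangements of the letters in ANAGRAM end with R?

120

With the last slot taken by R, it remains to arrange the other 6 letters (ANAGAM).
Those 6 letters have A appearing 3 times, giving (6)!/(3!) = 120.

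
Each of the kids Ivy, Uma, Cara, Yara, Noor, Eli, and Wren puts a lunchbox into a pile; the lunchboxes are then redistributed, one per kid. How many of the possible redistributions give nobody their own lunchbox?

1854

Let Aᵢ be the assignments in which kid i gets their own lunchbox. We want the size of the complement of A₁∪…∪A_7.
By inclusion–exclusion this is Σ_{j=0}^{7} (−1)^j C(7,j)·(7−j)!.
Computing: 5040 − 5040 + 2520 − 840 + 210 − 42 + 7 − 1 = 1854.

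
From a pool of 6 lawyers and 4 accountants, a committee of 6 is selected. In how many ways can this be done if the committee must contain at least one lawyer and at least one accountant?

Unrestricted: C(10,6) = 210 ways to pick any 6 of the 10.
Selections missing a whole group: no lawyers → C(4,6) = 0; no accountants → C(6,6) = 1.
Both groups omitted at once is impossible, so 210 − 1 = 209.

209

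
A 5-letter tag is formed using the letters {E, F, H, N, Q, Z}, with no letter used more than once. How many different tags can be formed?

This is a permutation of 5 out of 6: P(6,5) = 6!/1!.
That product is 6 × 5 × 4 × 3 × 2 = 720.

720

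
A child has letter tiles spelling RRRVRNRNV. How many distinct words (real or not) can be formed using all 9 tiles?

756

RRRVRNRNV has 9 letters with N appearing twice, R appearing 5 times, and V appearing twice.
So there are 9! / (5!·2!·2!) = 756 distinguishable arrangements.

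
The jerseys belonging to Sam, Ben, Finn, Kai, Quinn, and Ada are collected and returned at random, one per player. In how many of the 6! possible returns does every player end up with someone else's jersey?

Let Aᵢ be the assignments in which player i gets their old jersey. We want the size of the complement of A₁∪…∪A_6.
By inclusion–exclusion this is Σ_{j=0}^{6} (−1)^j C(6,j)·(6−j)!.
Computing: 720 − 720 + 360 − 120 + 30 − 6 + 1 = 265.

265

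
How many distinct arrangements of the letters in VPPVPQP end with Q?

Fix Q in the last position and arrange the remaining 6 letters.
Those 6 letters have P appearing 4 times and V appearing twice, giving (6)!/(4!·2!) = 15.

15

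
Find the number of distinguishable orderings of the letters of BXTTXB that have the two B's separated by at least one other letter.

60

There are 6!/(2!·2!·2!) = 90 arrangements of BXTTXB in total.
Arrangements with the B's together: treat BB as one letter, giving (5)!/(2!·2!) = 30.
Hence 90 − 30 = 60.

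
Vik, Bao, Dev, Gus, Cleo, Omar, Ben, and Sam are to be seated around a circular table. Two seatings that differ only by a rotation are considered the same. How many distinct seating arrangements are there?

Around a circle, 8 distinct people have 8!/8 = (7)! = 5040 rotationally distinct seatings.

5040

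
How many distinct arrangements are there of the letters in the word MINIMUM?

MINIMUM has 7 letters with I appearing twice and M appearing 3 times.
Dividing 7! = 5040 by 3!·2! = 12 for the repeated letters gives 420.

420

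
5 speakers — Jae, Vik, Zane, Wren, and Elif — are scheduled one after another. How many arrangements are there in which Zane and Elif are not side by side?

72

Of the 5! = 120 arrangements, those with Zane and Elif adjacent number 2 × 4! = 48 (treat the pair as a block with 2 internal orders).
So 120 − 48 = 72 arrangements keep them apart.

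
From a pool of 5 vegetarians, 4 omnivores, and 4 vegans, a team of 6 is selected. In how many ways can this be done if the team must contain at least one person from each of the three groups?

With no constraint there are C(13,6) = 1716 possible selections.
Selections missing a whole group: no vegetarians → C(8,6) = 28; no omnivores → C(9,6) = 84; no vegans → C(9,6) = 84.
Add back selections omitting two groups (i.e. drawn from a single group): C(5,6) + C(4,6) + C(4,6) = 0.
By inclusion–exclusion: 1716 − 196 + 0 = 1520.

1520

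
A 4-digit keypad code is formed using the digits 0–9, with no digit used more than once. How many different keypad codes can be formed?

5040

With no repetition, fill the 4 digits in order: 10 choices, then 9, down to 7.
That product is 10 × 9 × 8 × 7 = 5040.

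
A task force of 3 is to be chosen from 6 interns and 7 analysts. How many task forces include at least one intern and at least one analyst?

231

With no constraint there are C(13,3) = 286 possible selections.
Selections missing a whole group: no interns → C(7,3) = 35; no analysts → C(6,3) = 20.
Both groups omitted at once is impossible, so 286 − 55 = 231.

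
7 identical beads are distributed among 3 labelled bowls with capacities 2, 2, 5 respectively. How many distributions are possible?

By stars and bars, unrestricted non-negative solutions to x_1+…+x_3 = 7 number C(7+2,2) = 36.
Subtract solutions that violate a single cap (substitute x_i' = x_i − (cap_i+1)): x_1 ≥ 3 gives C(6,2) = 15; x_2 ≥ 3 gives C(6,2) = 15; x_3 ≥ 6 gives C(3,2) = 3. Together 33.
Add back pairs where two caps are both exceeded: 3 + 0 + 0 = 3.
By inclusion–exclusion the count is 36 − 33 + 3 = 6.

6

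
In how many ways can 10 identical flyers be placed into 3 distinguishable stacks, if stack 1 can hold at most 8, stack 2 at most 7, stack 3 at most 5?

Without the upper bounds there are C(12,2) = 66 ways to split 10 among 3 stacks.
Subtract solutions that violate a single cap (substitute x_i' = x_i − (cap_i+1)): x_1 ≥ 9 gives C(3,2) = 3; x_2 ≥ 8 gives C(4,2) = 6; x_3 ≥ 6 gives C(6,2) = 15. Together 24.
No two caps can be exceeded simultaneously, so the pair terms are all 0.
By inclusion–exclusion the count is 66 − 24 + 0 = 42.

42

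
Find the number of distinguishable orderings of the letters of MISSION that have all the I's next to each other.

360

Treat the 2 copies of I as a single block. The multiset to arrange is then {II, M, N, O, S, S}, 6 items in all.
That gives (6)!/(2!) = 360 arrangements.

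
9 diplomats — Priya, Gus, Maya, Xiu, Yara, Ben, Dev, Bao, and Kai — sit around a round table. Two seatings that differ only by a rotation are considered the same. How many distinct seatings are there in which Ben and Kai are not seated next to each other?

30240

All circular seatings of 9 people number (8)! = 40320.
Seatings with Ben beside Kai: treat them as a block with 2 internal orders, giving 2 × (7)! = 10080.
Subtracting, 40320 − 10080 = 30240.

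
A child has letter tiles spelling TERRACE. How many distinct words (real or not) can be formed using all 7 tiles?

The 7 letters of TERRACE have repeats: E appearing twice and R appearing twice.
The number of distinct arrangements is 7!/(2!·2!) = 5040/4 = 1260.

1260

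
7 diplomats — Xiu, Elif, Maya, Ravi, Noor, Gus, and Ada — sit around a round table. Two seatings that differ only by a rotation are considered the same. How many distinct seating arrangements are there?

720

Seat Xiu anywhere (absorbing the rotational symmetry), then permute the other 6: (6)! = 720.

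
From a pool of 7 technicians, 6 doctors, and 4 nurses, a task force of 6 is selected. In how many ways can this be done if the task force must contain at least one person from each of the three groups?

Unrestricted: C(17,6) = 12376 ways to pick any 6 of the 17.
Selections missing a whole group: no technicians → C(10,6) = 210; no doctors → C(11,6) = 462; no nurses → C(13,6) = 1716.
Add back selections omitting two groups (i.e. drawn from a single group): C(7,6) + C(6,6) + C(4,6) = 8.
By inclusion–exclusion: 12376 − 2388 + 8 = 9996.

9996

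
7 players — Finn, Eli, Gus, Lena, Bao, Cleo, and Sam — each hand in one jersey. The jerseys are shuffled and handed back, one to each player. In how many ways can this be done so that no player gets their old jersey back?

Let Aᵢ be the assignments in which player i gets their old jersey. We want the size of the complement of A₁∪…∪A_7.
By inclusion–exclusion this is Σ_{j=0}^{7} (−1)^j C(7,j)·(7−j)!.
Computing: 5040 − 5040 + 2520 − 840 + 210 − 42 + 7 − 1 = 1854.

1854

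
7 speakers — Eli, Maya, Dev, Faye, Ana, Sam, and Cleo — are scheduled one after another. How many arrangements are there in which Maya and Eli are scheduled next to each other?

1440

Place the 5 others and the Maya-Eli pair as 6 objects in a line; the pair has 2 internal arrangements.
So the count is 2·(6)! = 1440.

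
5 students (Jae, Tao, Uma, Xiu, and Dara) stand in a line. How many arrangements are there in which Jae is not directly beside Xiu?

There are 5! = 120 arrangements in all. If Jae and Xiu are adjacent, merging them into one block gives 2·(4)! = 48 arrangements.
So 120 − 48 = 72 arrangements keep them apart.

72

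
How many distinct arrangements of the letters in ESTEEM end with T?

Fix T in the last position and arrange the remaining 5 letters.
Those 5 letters have E appearing 3 times, giving (5)!/(3!) = 20.

20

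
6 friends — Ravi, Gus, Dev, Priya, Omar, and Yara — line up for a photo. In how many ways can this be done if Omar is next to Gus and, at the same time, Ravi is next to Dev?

Treat {Omar,Gus} as one block (2 orders) and {Ravi,Dev} as another (2 orders).
That leaves 4 units to arrange: 2 × 2 × 4! = 4 × 24 = 96.

96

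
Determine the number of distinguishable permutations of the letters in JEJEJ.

Letter multiplicities in JEJEJ: E×2, J×3.
Dividing 5! = 120 by 3!·2! = 12 for the repeated letters gives 10.

10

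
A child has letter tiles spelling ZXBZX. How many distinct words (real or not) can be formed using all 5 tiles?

30

Letter multiplicities in ZXBZX: B×1, X×2, Z×2.
So there are 5! / (2!·2!) = 30 distinguishable arrangements.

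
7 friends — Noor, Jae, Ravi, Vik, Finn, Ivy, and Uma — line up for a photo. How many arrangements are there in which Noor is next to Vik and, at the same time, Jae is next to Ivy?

Treat {Noor,Vik} as one block (2 orders) and {Jae,Ivy} as another (2 orders).
That leaves 5 units to arrange: 2 × 2 × 5! = 4 × 120 = 480.

480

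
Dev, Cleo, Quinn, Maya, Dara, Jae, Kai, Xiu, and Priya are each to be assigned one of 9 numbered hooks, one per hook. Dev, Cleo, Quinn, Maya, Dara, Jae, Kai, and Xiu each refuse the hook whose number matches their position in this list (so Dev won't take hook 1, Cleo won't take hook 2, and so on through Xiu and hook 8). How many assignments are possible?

148329

Let Aᵢ (for 1 ≤ i ≤ 8) be the placements that put person i in their forbidden hook. Any j of these fix j positions, leaving (9−j)! ways to fill the rest, and there are C(8,j) ways to pick which j.
By inclusion–exclusion, the number of valid placements is Σ_{j=0}^{8} (−1)^j C(8,j)·(9−j)!.
Computing: 362880 − 322560 + 141120 − 40320 + 8400 − 1344 + 168 − 16 + 1 = 148329.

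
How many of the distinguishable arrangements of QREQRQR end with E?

20

Fix E in the last position and arrange the remaining 6 letters.
Those 6 letters have Q appearing 3 times and R appearing 3 times, giving (6)!/(3!·3!) = 20.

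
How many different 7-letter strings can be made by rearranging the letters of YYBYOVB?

420

YYBYOVB has 7 letters with B appearing twice and Y appearing 3 times.
The number of distinct arrangements is 7!/(3!·2!) = 5040/12 = 420.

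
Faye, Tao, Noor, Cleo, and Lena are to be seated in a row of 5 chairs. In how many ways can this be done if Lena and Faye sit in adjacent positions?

Place the 3 others and the Lena-Faye pair as 4 objects in a line; the pair has 2 internal arrangements.
So the count is 2·(4)! = 48.

48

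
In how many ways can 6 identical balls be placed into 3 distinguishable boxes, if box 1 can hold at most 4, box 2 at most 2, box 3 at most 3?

By stars and bars, unrestricted non-negative solutions to x_1+…+x_3 = 6 number C(6+2,2) = 28.
Subtract solutions that violate a single cap (substitute x_i' = x_i − (cap_i+1)): x_1 ≥ 5 gives C(3,2) = 3; x_2 ≥ 3 gives C(5,2) = 10; x_3 ≥ 4 gives C(4,2) = 6. Together 19.
No two caps can be exceeded simultaneously, so the pair terms are all 0.
By inclusion–exclusion the count is 28 − 19 + 0 = 9.

9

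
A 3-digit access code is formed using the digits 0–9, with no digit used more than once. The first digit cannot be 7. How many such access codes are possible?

The first digit has 10−1 = 9 choices (anything except 7).
The remaining 2 digits are filled from the other 9 symbols without repetition: 9 × 8 = 72.
Total: 9 × 72 = 648.

648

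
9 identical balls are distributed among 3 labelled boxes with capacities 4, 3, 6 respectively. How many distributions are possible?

Without the upper bounds there are C(11,2) = 55 ways to split 9 among 3 boxes.
Subtract solutions that violate a single cap (substitute x_i' = x_i − (cap_i+1)): x_1 ≥ 5 gives C(6,2) = 15; x_2 ≥ 4 gives C(7,2) = 21; x_3 ≥ 7 gives C(4,2) = 6. Together 42.
Add back pairs where two caps are both exceeded: 1 + 0 + 0 = 1.
By inclusion–exclusion the count is 55 − 42 + 1 = 14.

14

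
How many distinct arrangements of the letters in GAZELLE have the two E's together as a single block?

Treat the 2 copies of E as a single block. The multiset to arrange is then {EE, A, G, L, L, Z}, 6 items in all.
That gives (6)!/(2!) = 360 arrangements.

360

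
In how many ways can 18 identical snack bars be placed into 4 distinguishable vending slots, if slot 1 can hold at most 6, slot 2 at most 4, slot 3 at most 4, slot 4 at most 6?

10

Ignoring the caps, the number of non-negative solutions to x_1+…+x_4 = 18 is C(21,3) = 1330.
Subtract solutions that violate a single cap (substitute x_i' = x_i − (cap_i+1)): x_1 ≥ 7 gives C(14,3) = 364; x_2 ≥ 5 gives C(16,3) = 560; x_3 ≥ 5 gives C(16,3) = 560; x_4 ≥ 7 gives C(14,3) = 364. Together 1848.
Add back pairs where two caps are both exceeded: 84 + 84 + 35 + 165 + 84 + 84 = 536.
Subtract triples: 4 + 0 + 0 + 4 = 8.
By inclusion–exclusion the count is 1330 − 1848 + 536 − 8 = 10.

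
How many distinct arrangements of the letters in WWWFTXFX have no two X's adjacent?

There are 8!/(3!·2!·2!) = 1680 arrangements of WWWFTXFX in total.
If the two X's are adjacent, glue them into one block, leaving 7 items to arrange: (7)!/(3!·2!) = 420 ways.
Subtracting, 1680 − 420 = 1260 arrangements keep the X's apart.

1260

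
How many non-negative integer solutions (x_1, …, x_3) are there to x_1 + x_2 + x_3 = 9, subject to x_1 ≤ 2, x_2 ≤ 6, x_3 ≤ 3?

6

Without the upper bounds there are C(11,2) = 55 ways to split 9 among 3 variables.
Subtract solutions that violate a single cap (substitute x_i' = x_i − (cap_i+1)): x_1 ≥ 3 gives C(8,2) = 28; x_2 ≥ 7 gives C(4,2) = 6; x_3 ≥ 4 gives C(7,2) = 21. Together 55.
Add back pairs where two caps are both exceeded: 0 + 6 + 0 = 6.
By inclusion–exclusion the count is 55 − 55 + 6 = 6.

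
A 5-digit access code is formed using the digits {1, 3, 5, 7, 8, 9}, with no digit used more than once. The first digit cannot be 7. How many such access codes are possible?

600

The first digit has 6−1 = 5 choices (anything except 7).
The remaining 4 digits are filled from the other 5 symbols without repetition: 5 × 4 × 3 × 2 = 120.
Total: 5 × 120 = 600.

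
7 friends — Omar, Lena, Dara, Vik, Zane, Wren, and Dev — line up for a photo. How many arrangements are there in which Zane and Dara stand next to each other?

Place the 5 others and the Zane-Dara pair as 6 objects in a line; the pair has 2 internal arrangements.
That gives 2 × 6! = 2 × 720 = 1440.

1440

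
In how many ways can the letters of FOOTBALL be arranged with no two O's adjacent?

7560

Total arrangements of FOOTBALL: 8!/(2!·2!) = 10080.
Arrangements with the O's together: treat OO as one letter, giving (7)!/(2!) = 2520.
Subtracting, 10080 − 2520 = 7560 arrangements keep the O's apart.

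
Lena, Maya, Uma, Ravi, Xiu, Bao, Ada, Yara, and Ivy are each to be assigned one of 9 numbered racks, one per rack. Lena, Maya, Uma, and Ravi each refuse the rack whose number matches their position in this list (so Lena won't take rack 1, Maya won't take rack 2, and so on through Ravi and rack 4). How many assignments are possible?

229080

Let Aᵢ (for 1 ≤ i ≤ 4) be the placements that put person i in their forbidden rack. Any j of these fix j positions, leaving (9−j)! ways to fill the rest, and there are C(4,j) ways to pick which j.
By inclusion–exclusion, the number of valid placements is Σ_{j=0}^{4} (−1)^j C(4,j)·(9−j)!.
Computing: 362880 − 161280 + 30240 − 2880 + 120 = 229080.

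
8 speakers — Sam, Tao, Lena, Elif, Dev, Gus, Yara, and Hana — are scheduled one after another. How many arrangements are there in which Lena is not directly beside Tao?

30240

Of the 8! = 40320 arrangements, those with Lena and Tao adjacent number 2 × 7! = 10080 (treat the pair as a block with 2 internal orders).
So 40320 − 10080 = 30240 arrangements keep them apart.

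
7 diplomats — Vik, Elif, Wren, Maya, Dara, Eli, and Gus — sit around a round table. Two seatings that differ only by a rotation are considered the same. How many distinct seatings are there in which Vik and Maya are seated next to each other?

Glue Vik and Maya into a block (2 internal orders). Seating 6 units around a circle gives (5)! arrangements.
So 2 × (5)! = 2 × 120 = 240.

240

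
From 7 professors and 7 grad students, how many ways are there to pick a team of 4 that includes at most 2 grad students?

Split by how many grad students are chosen (0 through 2).
Sum: C(7,0)·C(7,4) + C(7,1)·C(7,3) + C(7,2)·C(7,2) = 35 + 245 + 441 = 721.

721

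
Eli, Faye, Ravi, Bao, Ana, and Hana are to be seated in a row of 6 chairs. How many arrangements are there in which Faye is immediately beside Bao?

Glue Faye and Bao into one block (2 internal orders), leaving 5 units to arrange in a row.
That gives 2 × 5! = 2 × 120 = 240.

240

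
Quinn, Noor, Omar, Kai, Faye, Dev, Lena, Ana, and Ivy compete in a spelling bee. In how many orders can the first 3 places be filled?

This is an ordered selection of 3 from 9: P(9,3).
That gives 9 × 8 × 7 = 504.

504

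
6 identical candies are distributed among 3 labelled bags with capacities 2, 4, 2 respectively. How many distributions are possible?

Ignoring the caps, the number of non-negative solutions to x_1+…+x_3 = 6 is C(8,2) = 28.
Subtract solutions that violate a single cap (substitute x_i' = x_i − (cap_i+1)): x_1 ≥ 3 gives C(5,2) = 10; x_2 ≥ 5 gives C(3,2) = 3; x_3 ≥ 3 gives C(5,2) = 10. Together 23.
Add back pairs where two caps are both exceeded: 0 + 1 + 0 = 1.
By inclusion–exclusion the count is 28 − 23 + 1 = 6.

6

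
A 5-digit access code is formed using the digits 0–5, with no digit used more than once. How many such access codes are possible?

720

With no repetition, fill the 5 digits in order: 6 choices, then 5, down to 2.
That product is 6 × 5 × 4 × 3 × 2 = 720.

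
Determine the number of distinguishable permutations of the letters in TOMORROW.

TOMORROW has 8 letters with O appearing 3 times and R appearing twice.
So there are 8! / (3!·2!) = 3360 distinguishable arrangements.

3360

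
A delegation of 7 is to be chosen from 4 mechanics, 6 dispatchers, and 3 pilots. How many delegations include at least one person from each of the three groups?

1559

With no constraint there are C(13,7) = 1716 possible selections.
Selections missing a whole group: no mechanics → C(9,7) = 36; no dispatchers → C(7,7) = 1; no pilots → C(10,7) = 120.
Add back selections omitting two groups (i.e. drawn from a single group): C(4,7) + C(6,7) + C(3,7) = 0.
By inclusion–exclusion: 1716 − 157 + 0 = 1559.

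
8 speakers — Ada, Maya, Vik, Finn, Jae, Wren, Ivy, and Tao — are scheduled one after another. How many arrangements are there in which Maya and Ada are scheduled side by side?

Glue Maya and Ada into one block (2 internal orders), leaving 7 units to arrange in a row.
That gives 2 × 7! = 2 × 5040 = 10080.

10080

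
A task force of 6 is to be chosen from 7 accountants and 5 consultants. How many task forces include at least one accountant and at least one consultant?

Unrestricted: C(12,6) = 924 ways to pick any 6 of the 12.
Subtract selections that omit an entire group: no accountants → C(5,6) = 0; no consultants → C(7,6) = 7.
Both groups omitted at once is impossible, so 924 − 7 = 917.

917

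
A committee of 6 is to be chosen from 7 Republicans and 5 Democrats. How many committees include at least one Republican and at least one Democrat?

Total 6-person selections from all 12: C(12,6) = 924.
Selections missing a whole group: no Republicans → C(5,6) = 0; no Democrats → C(7,6) = 7.
Both groups omitted at once is impossible, so 924 − 7 = 917.

917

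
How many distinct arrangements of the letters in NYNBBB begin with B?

30

Fix B in the first position and arrange the remaining 5 letters.
Those 5 letters have B appearing twice and N appearing twice, giving (5)!/(2!·2!) = 30.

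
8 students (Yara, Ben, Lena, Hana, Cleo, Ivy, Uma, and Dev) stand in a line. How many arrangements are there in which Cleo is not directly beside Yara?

30240

There are 8! = 40320 arrangements in all. If Cleo and Yara are adjacent, merging them into one block gives 2·(7)! = 10080 arrangements.
So 40320 − 10080 = 30240 arrangements keep them apart.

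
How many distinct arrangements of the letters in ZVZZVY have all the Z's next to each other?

Treat the 3 copies of Z as a single block. The multiset to arrange is then {ZZZ, V, V, Y}, 4 items in all.
That gives (4)!/(2!) = 12 arrangements.

12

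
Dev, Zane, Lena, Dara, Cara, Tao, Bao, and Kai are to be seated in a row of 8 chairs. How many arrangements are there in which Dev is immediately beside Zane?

10080

Glue Dev and Zane into one block (2 internal orders), leaving 7 units to arrange in a row.
That gives 2 × 7! = 2 × 5040 = 10080.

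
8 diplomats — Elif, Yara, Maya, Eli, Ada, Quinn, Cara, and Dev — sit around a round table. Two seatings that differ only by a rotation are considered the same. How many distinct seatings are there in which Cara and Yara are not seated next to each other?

Without the restriction there are (7)! = 5040 seatings.
Those with Cara next to Yara: fuse the pair into one unit and seat 7 units around a circle — 2·(6)! = 1440.
Subtracting, 5040 − 1440 = 3600.

3600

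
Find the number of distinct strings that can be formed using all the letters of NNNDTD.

60

The 6 letters of NNNDTD have repeats: D appearing twice and N appearing 3 times.
The number of distinct arrangements is 6!/(3!·2!) = 720/12 = 60.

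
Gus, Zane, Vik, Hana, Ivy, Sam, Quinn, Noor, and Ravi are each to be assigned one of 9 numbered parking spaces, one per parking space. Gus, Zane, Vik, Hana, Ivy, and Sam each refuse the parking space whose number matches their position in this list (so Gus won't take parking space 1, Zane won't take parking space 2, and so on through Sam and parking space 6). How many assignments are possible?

183822

Let Aᵢ (for 1 ≤ i ≤ 6) be the placements that put person i in their forbidden parking space. Any j of these fix j positions, leaving (9−j)! ways to fill the rest, and there are C(6,j) ways to pick which j.
By inclusion–exclusion, the number of valid placements is Σ_{j=0}^{6} (−1)^j C(6,j)·(9−j)!.
Computing: 362880 − 241920 + 75600 − 14400 + 1800 − 144 + 6 = 183822.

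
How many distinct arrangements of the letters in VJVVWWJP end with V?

With the last slot taken by V, it remains to arrange the other 7 letters (JVVWWJP).
Those 7 letters have J appearing twice, V appearing twice, and W appearing twice, giving (7)!/(2!·2!·2!) = 630.

630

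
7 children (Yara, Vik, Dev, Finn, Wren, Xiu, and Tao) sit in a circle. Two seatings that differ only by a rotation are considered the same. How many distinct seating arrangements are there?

Around a circle, 7 distinct people have 7!/7 = (6)! = 720 rotationally distinct seatings.

720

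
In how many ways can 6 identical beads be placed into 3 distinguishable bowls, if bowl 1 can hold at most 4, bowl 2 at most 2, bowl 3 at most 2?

Ignoring the caps, the number of non-negative solutions to x_1+…+x_3 = 6 is C(8,2) = 28.
Subtract solutions that violate a single cap (substitute x_i' = x_i − (cap_i+1)): x_1 ≥ 5 gives C(3,2) = 3; x_2 ≥ 3 gives C(5,2) = 10; x_3 ≥ 3 gives C(5,2) = 10. Together 23.
Add back pairs where two caps are both exceeded: 0 + 0 + 1 = 1.
By inclusion–exclusion the count is 28 − 23 + 1 = 6.

6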